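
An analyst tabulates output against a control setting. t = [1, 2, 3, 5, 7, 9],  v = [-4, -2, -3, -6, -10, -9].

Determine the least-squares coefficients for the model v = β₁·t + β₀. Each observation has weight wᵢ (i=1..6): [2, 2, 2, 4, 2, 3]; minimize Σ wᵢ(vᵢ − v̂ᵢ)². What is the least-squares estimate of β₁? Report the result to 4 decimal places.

The normal equations are: 469·β₁ + 73·β₀ = -537;  73·β₁ + 15·β₀ = -89.
det = 469·15 − 73² = 1706.
β₁ = ((-537)·15 − 73·(-89))/1706 = -779/853; β₀ = (469·(-89) − 73·(-537))/1706 = -1270/853.

β₁ = -0.9132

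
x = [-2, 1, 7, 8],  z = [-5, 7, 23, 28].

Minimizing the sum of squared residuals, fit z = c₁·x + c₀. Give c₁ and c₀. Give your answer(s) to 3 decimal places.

Normal-equation sums: Σx·x = 118, Σx = 14, Σ1 = 4.
And Σx·z = 402, Σz = 53.
Normal equations: [[118, 14]; [14, 4]]·[c₁, c₀]ᵀ = [402, 53]ᵀ.
Eliminating c₀: 4·(row 1) − 14·(row 2) gives 276·c₁ = 4·402 − 14·53 = 866, so c₁ = 433/138.
Then c₀ = (53 − 14·(433/138))/4 = 313/138.

c₁ = 3.138, c₀ = 2.268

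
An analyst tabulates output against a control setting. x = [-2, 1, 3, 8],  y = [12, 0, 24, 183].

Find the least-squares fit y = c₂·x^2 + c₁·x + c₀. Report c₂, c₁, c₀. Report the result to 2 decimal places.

AᵀA·[c₂, c₁, c₀]ᵀ = Aᵀy reads: 4194·c₂ + 532·c₁ + 78·c₀ = 11976;  532·c₂ + 78·c₁ + 10·c₀ = 1512;  78·c₂ + 10·c₁ + 4·c₀ = 219.
Inverting the 3×3 Gram matrix, [c₂, c₁, c₀]ᵀ = [16671/5620, -3729/5620, -8067/5620]ᵀ.

c₂ = 2.97, c₁ = -0.66, c₀ = -1.44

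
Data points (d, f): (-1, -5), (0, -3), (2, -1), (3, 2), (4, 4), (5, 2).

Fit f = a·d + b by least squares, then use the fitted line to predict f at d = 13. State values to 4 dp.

f̂ = 14.8385

Compute the Gram sums: Σd·d = 55, Σd = 13, Σ1 = 6.
Right-hand side: Σd·f = 35, Σf = -1.
Determinant 55·6 − 13² = 161.
a = (35·6 − 13·(-1))/161 = 223/161; b = (55·(-1) − 13·35)/161 = -510/161.
At d = 13: f̂ = (223/161)·(13) + (-510/161)·(1) = 2389/161.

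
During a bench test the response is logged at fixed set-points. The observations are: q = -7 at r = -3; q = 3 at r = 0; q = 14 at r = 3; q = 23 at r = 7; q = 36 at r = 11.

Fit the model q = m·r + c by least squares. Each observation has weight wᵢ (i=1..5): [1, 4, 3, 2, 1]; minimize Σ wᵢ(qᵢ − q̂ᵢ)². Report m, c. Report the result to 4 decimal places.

m = 2.9913, c = 3.2972

From the data, Σwᵢ·r·r = 255, Σwᵢ·r = 31, Σwᵢ·1 = 11.
Moment sums: Σwᵢ·r·q = 865, Σwᵢ·q = 129.
Normal equations: [[255, 31]; [31, 11]]·[m, c]ᵀ = [865, 129]ᵀ.
Eliminating c: 11·(row 1) − 31·(row 2) gives 1844·m = 11·865 − 31·129 = 5516, so m = 1379/461.
Then c = (129 − 31·(1379/461))/11 = 1520/461.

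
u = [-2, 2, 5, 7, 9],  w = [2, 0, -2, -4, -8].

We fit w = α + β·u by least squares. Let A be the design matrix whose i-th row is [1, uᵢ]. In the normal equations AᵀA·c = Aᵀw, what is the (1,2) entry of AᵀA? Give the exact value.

Row 1 ↔ basis 1, column 2 ↔ basis u, so (AᵀA)_{1,2} = Σᵢ u = (1)·(-2) + (1)·(2) + (1)·(5) + (1)·(7) + (1)·(9) = 21.

21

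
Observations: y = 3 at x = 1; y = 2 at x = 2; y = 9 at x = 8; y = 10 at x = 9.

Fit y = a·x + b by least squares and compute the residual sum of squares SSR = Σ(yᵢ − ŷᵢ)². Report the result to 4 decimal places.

The normal system AᵀA·[a, b]ᵀ = Aᵀy is [[150, 20]; [20, 4]]·[a, b]ᵀ = [169, 24]ᵀ.
det = 150·4 − 20² = 200.
a = (169·4 − 20·24)/200 = 49/50; b = (150·24 − 20·169)/200 = 11/10.
Residuals: 23/25, -53/50, 3/50, 2/25; SSR = 99/50.

SSR = 1.9800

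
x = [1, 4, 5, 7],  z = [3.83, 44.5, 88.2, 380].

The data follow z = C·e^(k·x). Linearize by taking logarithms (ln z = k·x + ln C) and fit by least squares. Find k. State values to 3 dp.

Taking logs, ln z = k·x + ln C, so regress ln z on x.
Sums: Σx = 17.0000, Σ(x)² = 91.0000, Σln z = 15.5581, Σx·ln z = 80.5041.
Normal system: [[91.0000, 17.0000]; [17.0000, 4]]·[k, ln C]ᵀ = [80.5041, 15.5581]ᵀ.
Solving (det = 75.0000): k = 0.76704, ln C = 0.62961.

k = 0.767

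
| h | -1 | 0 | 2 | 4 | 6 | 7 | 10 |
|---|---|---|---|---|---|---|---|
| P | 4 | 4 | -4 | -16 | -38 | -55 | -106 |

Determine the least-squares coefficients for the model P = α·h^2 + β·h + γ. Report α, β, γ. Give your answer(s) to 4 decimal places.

α = -0.9649, β = -1.3544, γ = 3.6695

MᵀM·[α, β, γ]ᵀ = MᵀP reads: 13970·α + 1630·β + 206·γ = -14931;  1630·α + 206·β + 28·γ = -1749;  206·α + 28·β + 7·γ = -211.
Inverting the 3×3 Gram matrix, [α, β, γ]ᵀ = [-13183/13663, -2847/2102, 50137/13663]ᵀ.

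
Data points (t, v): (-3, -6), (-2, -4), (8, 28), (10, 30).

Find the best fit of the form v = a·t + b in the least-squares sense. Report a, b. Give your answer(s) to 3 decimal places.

From the data, Σt·t = 177, Σt = 13, Σ1 = 4.
Right-hand side: Σt·v = 550, Σv = 48.
det = 177·4 − 13² = 539.
a = (550·4 − 13·48)/539 = 1576/539; b = (177·48 − 13·550)/539 = 1346/539.

a = 2.924, b = 2.497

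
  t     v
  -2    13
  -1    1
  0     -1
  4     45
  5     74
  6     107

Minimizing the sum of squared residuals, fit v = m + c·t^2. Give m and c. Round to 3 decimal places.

Normal-equation sums: Σ1 = 6, Σt^2 = 82, Σt^2·t^2 = 2194.
And Σv = 239, Σt^2·v = 6475.
det = 6·2194 − 82² = 6440.
m = (239·2194 − 82·6475)/6440 = -823/805; c = (6·6475 − 82·239)/6440 = 4813/1610.

m = -1.022, c = 2.989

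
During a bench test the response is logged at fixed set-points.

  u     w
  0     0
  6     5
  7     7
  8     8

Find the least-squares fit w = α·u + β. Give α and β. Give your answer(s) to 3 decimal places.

Entries of XᵀX: Σu·u = 149, Σu = 21, Σ1 = 4.
Right-hand side: Σu·w = 143, Σw = 20.
XᵀX·[α, β]ᵀ = Xᵀw becomes [[149, 21]; [21, 4]]·[α, β]ᵀ = [143, 20]ᵀ.
Determinant 149·4 − 21² = 155.
α = (143·4 − 21·20)/155 = 152/155; β = (149·20 − 21·143)/155 = -23/155.

α = 0.981, β = -0.148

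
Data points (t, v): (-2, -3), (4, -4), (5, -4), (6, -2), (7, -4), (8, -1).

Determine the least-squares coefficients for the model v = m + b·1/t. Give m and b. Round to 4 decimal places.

From the data, Σ1 = 6, Σ1/t = 323/840, Σ1/t·1/t = 293749/705600.
For Aᵀv: Σv = -18, Σ1/t·v = -1117/840.
AᵀA·[m, b]ᵀ = Aᵀv becomes [[6, 323/840]; [323/840, 293749/705600]]·[m, b]ᵀ = [-18, -1117/840]ᵀ.
Δ = 6·(293749/705600) − (323/840)² = 331633/141120.
m = ((-18)·(293749/705600) − (323/840)·(-1117/840))/(331633/141120) = -4926691/1658165; b = (6·(-1117/840) − (323/840)·(-18))/(331633/141120) = -149184/331633.

m = -2.9712, b = -0.4498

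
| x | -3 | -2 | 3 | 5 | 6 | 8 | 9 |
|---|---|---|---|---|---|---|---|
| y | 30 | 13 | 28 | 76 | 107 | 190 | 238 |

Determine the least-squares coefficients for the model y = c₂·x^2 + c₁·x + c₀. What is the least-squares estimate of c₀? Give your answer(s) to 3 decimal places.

Forming MᵀM = [[12756, 1574, 228]; [1574, 228, 26]; [228, 26, 7]] and Mᵀy = [37764, 4652, 682]ᵀ gives MᵀM·[c₂, c₁, c₀]ᵀ = Mᵀy.
Solving the 3×3 system (Gaussian elimination) gives c₂ = 25152/8587, c₁ = -3594/42935, c₀ = 100262/42935.

c₀ = 2.335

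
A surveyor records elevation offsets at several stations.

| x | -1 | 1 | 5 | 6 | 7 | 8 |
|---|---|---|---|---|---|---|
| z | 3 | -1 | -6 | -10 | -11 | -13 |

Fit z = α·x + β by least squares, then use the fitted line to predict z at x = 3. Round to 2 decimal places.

ẑ = -4.01

Sums needed: Σx·x = 176, Σx = 26, Σ1 = 6.
Moment sums: Σx·z = -275, Σz = -38.
det = 176·6 − 26² = 380.
α = ((-275)·6 − 26·(-38))/380 = -331/190; β = (176·(-38) − 26·(-275))/380 = 231/190.
At x = 3: ẑ = (-331/190)·(3) + (231/190)·(1) = -381/95.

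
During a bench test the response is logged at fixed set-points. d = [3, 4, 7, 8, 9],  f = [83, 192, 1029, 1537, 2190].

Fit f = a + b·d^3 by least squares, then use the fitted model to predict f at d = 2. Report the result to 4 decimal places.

The normal equations are: 5·a + 1675·b = 5031;  1675·a + 916059·b = 2750930.
(Σ1 = 5, Σd^3 = 1675, Σd^3·d^3 = 916059, Σf = 5031, Σd^3·f = 2750930.)
Eliminating b: 916059·(row 1) − 1675·(row 2) gives 1774670·a = 916059·5031 − 1675·2750930 = 885079, so a = 885079/1774670.
Then b = (2750930 − 1675·(885079/1774670))/916059 = 1065545/354934.
At d = 2: f̂ = (885079/1774670)·(1) + (1065545/354934)·(8) = 43506879/1774670.

f̂ = 24.5155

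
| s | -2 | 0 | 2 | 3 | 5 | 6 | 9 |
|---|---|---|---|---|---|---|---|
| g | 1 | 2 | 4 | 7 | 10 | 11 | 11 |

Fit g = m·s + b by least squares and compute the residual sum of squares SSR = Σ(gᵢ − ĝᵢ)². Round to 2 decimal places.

SSR = 10.77

Setting ∂/∂m … = 0 gives: 159·m + 23·b = 242;  23·m + 7·b = 46.
det = 159·7 − 23² = 584.
m = (242·7 − 23·46)/584 = 159/146; b = (159·46 − 23·242)/584 = 437/146.
Residuals: 27/146, -145/146, -171/146, 54/73, 114/73, 215/146, -131/73; SSR = 786/73.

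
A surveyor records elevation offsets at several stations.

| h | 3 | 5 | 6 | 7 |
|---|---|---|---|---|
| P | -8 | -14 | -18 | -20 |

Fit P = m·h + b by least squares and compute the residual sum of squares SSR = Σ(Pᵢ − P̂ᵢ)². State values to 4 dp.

SSR = 0.6857

Sums needed: Σh·h = 119, Σh = 21, Σ1 = 4.
Moment sums: Σh·P = -342, ΣP = -60.
So XᵀX·[m, b]ᵀ = XᵀP: [[119, 21]; [21, 4]]·[m, b]ᵀ = [-342, -60]ᵀ.
Eliminating b: 4·(row 1) − 21·(row 2) gives 35·m = 4·(-342) − 21·(-60) = -108, so m = -108/35.
Then b = ((-60) − 21·(-108/35))/4 = 6/5.
Residuals: 2/35, 8/35, -24/35, 2/5; SSR = 24/35.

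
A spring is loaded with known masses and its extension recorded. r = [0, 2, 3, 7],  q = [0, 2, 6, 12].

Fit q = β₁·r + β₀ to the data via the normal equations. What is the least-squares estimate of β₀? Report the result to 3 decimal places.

Normal-equation sums: Σr·r = 62, Σr = 12, Σ1 = 4.
And Σr·q = 106, Σq = 20.
XᵀX·[β₁, β₀]ᵀ = Xᵀq becomes [[62, 12]; [12, 4]]·[β₁, β₀]ᵀ = [106, 20]ᵀ.
Δ = 62·4 − 12² = 104.
β₁ = (106·4 − 12·20)/104 = 23/13; β₀ = (62·20 − 12·106)/104 = -4/13.

β₀ = -0.308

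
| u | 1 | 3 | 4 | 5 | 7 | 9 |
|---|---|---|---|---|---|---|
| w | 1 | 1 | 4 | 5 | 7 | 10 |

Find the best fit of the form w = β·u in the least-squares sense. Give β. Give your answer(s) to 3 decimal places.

From the data, Σu·u = 181.
And Σu·w = 184.
MᵀM·[β]ᵀ = Mᵀw becomes [[181]]·[β]ᵀ = [184]ᵀ.
β = 184/181 = 1.01657.

β = 1.017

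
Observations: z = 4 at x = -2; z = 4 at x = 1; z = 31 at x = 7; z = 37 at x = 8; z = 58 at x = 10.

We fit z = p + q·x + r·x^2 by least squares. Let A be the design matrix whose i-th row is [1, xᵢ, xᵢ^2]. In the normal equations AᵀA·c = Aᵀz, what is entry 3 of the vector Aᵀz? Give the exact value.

9707

Entry 3 ↔ basis x^2, so (Aᵀz)_{3} = Σᵢ (x^2)·zᵢ = (4)·(4) + (1)·(4) + (49)·(31) + (64)·(37) + (100)·(58) = 9707.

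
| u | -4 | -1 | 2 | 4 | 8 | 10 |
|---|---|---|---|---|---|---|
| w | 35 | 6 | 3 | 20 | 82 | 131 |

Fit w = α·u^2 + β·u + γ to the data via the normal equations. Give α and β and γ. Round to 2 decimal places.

α = 1.49, β = -2.03, γ = 2.68

The normal equations are: 14625·α + 1519·β + 201·γ = 19246;  1519·α + 201·β + 19·γ = 1906;  201·α + 19·β + 6·γ = 277.
(Σu^2·u^2 = 14625, Σu^2·u = 1519, Σu^2 = 201, Σu·u = 201, Σu = 19, Σ1 = 6, Σu^2·w = 19246, Σu·w = 1906, Σw = 277.)
Solving the 3×3 system (Gaussian elimination) gives α = 49567/33258, β = -112733/55430, γ = 222773/83145.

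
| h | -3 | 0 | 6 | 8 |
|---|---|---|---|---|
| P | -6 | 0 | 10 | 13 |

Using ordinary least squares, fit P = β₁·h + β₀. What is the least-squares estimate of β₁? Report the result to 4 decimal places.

β₁ = 1.7175

Sums needed: Σh·h = 109, Σh = 11, Σ1 = 4.
And Σh·P = 182, ΣP = 17.
Eliminating β₀: 4·(row 1) − 11·(row 2) gives 315·β₁ = 4·182 − 11·17 = 541, so β₁ = 541/315.
Then β₀ = (17 − 11·(541/315))/4 = -149/315.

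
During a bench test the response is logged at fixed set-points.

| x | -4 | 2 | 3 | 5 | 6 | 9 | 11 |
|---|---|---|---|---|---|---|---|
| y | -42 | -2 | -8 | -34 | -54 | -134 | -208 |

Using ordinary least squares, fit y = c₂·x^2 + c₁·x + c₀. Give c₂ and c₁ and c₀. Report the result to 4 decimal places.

c₂ = -1.9820, c₁ = 2.8206, c₀ = 0.9247

Compute the Gram sums: Σx^2·x^2 = 23476, Σx^2·x = 2372, Σx^2 = 292, Σx·x = 292, Σx = 32, Σ1 = 7.
Right-hand side: Σx^2·y = -39568, Σx·y = -3848, Σy = -482.
MᵀM·[c₂, c₁, c₀]ᵀ = Mᵀy becomes [[23476, 2372, 292]; [2372, 292, 32]; [292, 32, 7]]·[c₂, c₁, c₀]ᵀ = [-39568, -3848, -482]ᵀ.
Inverting the 3×3 Gram matrix, [c₂, c₁, c₀]ᵀ = [-2747/1386, 1777/630, 356/385]ᵀ.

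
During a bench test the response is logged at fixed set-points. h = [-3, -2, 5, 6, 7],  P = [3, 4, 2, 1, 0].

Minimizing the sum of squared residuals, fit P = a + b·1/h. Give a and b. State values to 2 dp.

a = 1.73, b = -4.17

The normal equations are: 5·a + (-34/105)·b = 10;  (-34/105)·a + (9907/22050)·b = -73/30.
(Σ1 = 5, Σ1/h = -34/105, Σ1/h·1/h = 9907/22050, ΣP = 10, Σ1/h·P = -73/30.)
Eliminating b: (9907/22050)·(row 1) − (-34/105)·(row 2) gives (5247/2450)·a = (9907/22050)·10 − (-34/105)·(-73/30) = 13616/3675, so a = 27232/15741.
Then b = ((-73/30) − (-34/105)·(27232/15741))/(9907/22050) = -21875/5247.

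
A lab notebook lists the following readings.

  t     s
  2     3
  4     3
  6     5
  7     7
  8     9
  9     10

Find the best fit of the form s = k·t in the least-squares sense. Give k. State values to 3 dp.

k = 1.036

Entries of AᵀA: Σt·t = 250.
Moment sums: Σt·s = 259.
k = 259/250 = 1.036.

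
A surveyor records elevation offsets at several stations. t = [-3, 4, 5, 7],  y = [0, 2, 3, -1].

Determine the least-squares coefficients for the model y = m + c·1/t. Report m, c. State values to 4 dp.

From the data, Σ1 = 4, Σ1/t = 109/420, Σ1/t·1/t = 41281/176400.
Right-hand side: Σy = 4, Σ1/t·y = 67/70.
So MᵀM·[m, c]ᵀ = Mᵀy: [[4, 109/420]; [109/420, 41281/176400]]·[m, c]ᵀ = [4, 67/70]ᵀ.
Δ = 4·(41281/176400) − (109/420)² = 17027/19600.
m = (4·(41281/176400) − (109/420)·(67/70))/(17027/19600) = 121306/153243; c = (4·(67/70) − (109/420)·4)/(17027/19600) = 164080/51081.

m = 0.7916, c = 3.2122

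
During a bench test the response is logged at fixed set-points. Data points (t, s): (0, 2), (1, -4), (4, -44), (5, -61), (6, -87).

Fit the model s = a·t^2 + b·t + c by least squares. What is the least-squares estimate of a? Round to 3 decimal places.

a = -1.749

Forming XᵀX = [[2178, 406, 78]; [406, 78, 16]; [78, 16, 5]] and Xᵀs = [-5365, -1007, -194]ᵀ gives XᵀX·[a, b, c]ᵀ = Xᵀs.
Inverting the 3×3 Gram matrix, [a, b, c]ᵀ = [-2841/1624, -6823/1624, 1571/812]ᵀ.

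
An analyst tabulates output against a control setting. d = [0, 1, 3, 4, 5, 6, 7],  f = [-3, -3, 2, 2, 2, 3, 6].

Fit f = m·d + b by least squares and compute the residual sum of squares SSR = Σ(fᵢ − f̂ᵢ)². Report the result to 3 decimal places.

Sums needed: Σd·d = 136, Σd = 26, Σ1 = 7.
Moment sums: Σd·f = 81, Σf = 9.
Eliminating b: 7·(row 1) − 26·(row 2) gives 276·m = 7·81 − 26·9 = 333, so m = 111/92.
Then b = (9 − 26·(111/92))/7 = -147/46.
Residuals: 9/46, -93/92, 145/92, 17/46, -77/92, -24/23, 3/4; SSR = 555/92.

SSR = 6.033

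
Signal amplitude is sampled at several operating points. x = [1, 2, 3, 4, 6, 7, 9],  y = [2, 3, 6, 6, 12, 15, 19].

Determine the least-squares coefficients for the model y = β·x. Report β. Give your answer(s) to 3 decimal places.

β = 2.031

Setting ∂/∂β … = 0 gives: 196·β = 398.
(Σx·x = 196, Σx·y = 398.)
β = 398/196 = 2.03061.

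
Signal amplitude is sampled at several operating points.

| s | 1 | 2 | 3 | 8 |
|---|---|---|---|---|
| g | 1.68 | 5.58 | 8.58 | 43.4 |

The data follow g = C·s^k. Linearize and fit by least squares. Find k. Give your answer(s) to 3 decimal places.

Let Y = ln g. Fitting Y = k·ln s + ln C by least squares:
Sums: Σln s = 3.8712, Σ(ln s)² = 6.0115, Σln g = 8.1579, Σln s·ln g = 11.3935.
Normal system: [[6.0115, 3.8712]; [3.8712, 4]]·[k, ln C]ᵀ = [11.3935, 8.1579]ᵀ.
Slope k = (n·Σln s·ln g − Σln s·Σln g)/(n·Σ(ln s)² − (Σln s)²) = (4·11.3935 − 3.8712·8.1579)/9.0597 = 1.54455; ln C = (Σln g − k·Σln s)/n = 0.54465.

k = 1.545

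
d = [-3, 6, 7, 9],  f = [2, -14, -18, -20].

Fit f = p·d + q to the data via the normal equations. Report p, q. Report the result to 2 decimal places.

p = -1.87, q = -3.62

Setting ∂/∂p … = 0 gives: 175·p + 19·q = -396;  19·p + 4·q = -50.
(Σd·d = 175, Σd = 19, Σ1 = 4, Σd·f = -396, Σf = -50.)
Eliminating q: 4·(row 1) − 19·(row 2) gives 339·p = 4·(-396) − 19·(-50) = -634, so p = -634/339.
Then q = ((-50) − 19·(-634/339))/4 = -1226/339.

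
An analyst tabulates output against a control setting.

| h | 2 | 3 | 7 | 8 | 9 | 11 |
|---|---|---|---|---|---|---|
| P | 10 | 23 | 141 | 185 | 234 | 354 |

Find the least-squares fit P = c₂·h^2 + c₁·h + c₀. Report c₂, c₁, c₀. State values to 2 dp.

Compute the Gram sums: Σh^2·h^2 = 27796, Σh^2·h = 2950, Σh^2 = 328, Σh·h = 328, Σh = 40, Σ1 = 6.
And Σh^2·P = 80784, Σh·P = 8556, ΣP = 947.
Row-reducing yields c₂ = 16916/5599, c₁ = -5802/5599, c₀ = -4705/11198.

c₂ = 3.02, c₁ = -1.04, c₀ = -0.42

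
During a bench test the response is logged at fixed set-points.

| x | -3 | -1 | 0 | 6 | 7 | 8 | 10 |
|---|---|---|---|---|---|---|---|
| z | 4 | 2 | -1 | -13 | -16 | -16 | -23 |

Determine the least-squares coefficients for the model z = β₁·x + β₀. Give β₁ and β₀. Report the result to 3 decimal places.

The normal system AᵀA·[β₁, β₀]ᵀ = Aᵀz is [[259, 27]; [27, 7]]·[β₁, β₀]ᵀ = [-562, -63]ᵀ.
Determinant 259·7 − 27² = 1084.
β₁ = ((-562)·7 − 27·(-63))/1084 = -2233/1084; β₀ = (259·(-63) − 27·(-562))/1084 = -1143/1084.

β₁ = -2.060, β₀ = -1.054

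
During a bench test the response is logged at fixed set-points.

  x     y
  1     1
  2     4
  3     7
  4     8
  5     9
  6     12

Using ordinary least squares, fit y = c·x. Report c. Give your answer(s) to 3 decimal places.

MᵀM·[c]ᵀ = Mᵀy reads: 91·c = 179.
c = 179/91 = 1.96703.

c = 1.967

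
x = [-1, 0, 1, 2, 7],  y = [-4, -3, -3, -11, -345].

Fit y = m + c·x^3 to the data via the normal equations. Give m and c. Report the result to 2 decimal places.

From the data, Σ1 = 5, Σx^3 = 351, Σx^3·x^3 = 117715.
And Σy = -366, Σx^3·y = -118422.
Δ = 5·117715 − 351² = 465374.
m = ((-366)·117715 − 351·(-118422))/465374 = -58368/17899; c = (5·(-118422) − 351·(-366))/465374 = -231822/232687.

m = -3.26, c = -1.00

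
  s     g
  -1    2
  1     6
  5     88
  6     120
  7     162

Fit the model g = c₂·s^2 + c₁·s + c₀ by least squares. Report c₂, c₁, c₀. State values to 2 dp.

c₂ = 2.93, c₁ = 2.45, c₀ = 1.24

Setting ∂/∂c₂ … = 0 gives: 4324·c₂ + 684·c₁ + 112·c₀ = 14466;  684·c₂ + 112·c₁ + 18·c₀ = 2298;  112·c₂ + 18·c₁ + 5·c₀ = 378.
(Σs^2·s^2 = 4324, Σs^2·s = 684, Σs^2 = 112, Σs·s = 112, Σs = 18, Σ1 = 5, Σs^2·g = 14466, Σs·g = 2298, Σg = 378.)
Inverting the 3×3 Gram matrix, [c₂, c₁, c₀]ᵀ = [6243/2134, 2616/1067, 1326/1067]ᵀ.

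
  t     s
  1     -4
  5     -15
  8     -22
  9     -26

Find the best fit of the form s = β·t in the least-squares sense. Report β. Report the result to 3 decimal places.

β = -2.860

With design matrix X, XᵀX = [[171]] and Xᵀs = [-489]ᵀ.
β = (-489)/171 = -2.85965.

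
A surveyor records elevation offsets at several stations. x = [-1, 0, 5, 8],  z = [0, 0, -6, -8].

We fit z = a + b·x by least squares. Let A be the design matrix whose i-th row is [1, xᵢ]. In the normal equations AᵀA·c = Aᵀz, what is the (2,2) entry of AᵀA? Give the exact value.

Row 2 ↔ basis x, column 2 ↔ basis x, so (AᵀA)_{2,2} = Σᵢ (x)·(x) = (-1)·(-1) + (0)·(0) + (5)·(5) + (8)·(8) = 90.

90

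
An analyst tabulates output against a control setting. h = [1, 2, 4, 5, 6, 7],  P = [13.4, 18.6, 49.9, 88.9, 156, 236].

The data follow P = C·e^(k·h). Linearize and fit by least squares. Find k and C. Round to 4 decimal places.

k = 0.4947, C = 7.4653

Taking logs, ln P = k·h + ln C, so regress ln P on h.
Σh = 25.0000, Σ(h)² = 131.0000, Σln P = 24.4296, Σh·ln P = 115.0652.
Equations: 131.0000·k + 25.0000·ln C = 115.0652;  25.0000·k + 6·ln C = 24.4296.
Solving (det = 161.0000): k = 0.49472, ln C = 2.01027, so C = exp(2.01027) = 7.46531.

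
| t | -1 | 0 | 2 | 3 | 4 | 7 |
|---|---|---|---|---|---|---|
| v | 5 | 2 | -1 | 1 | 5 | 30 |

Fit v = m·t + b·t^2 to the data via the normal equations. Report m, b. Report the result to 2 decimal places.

m = -2.82, b = 1.02

From the data, Σt·t = 79, Σt·t^2 = 441, Σt^2·t^2 = 2755.
And Σt·v = 226, Σt^2·v = 1560.
Normal equations: [[79, 441]; [441, 2755]]·[m, b]ᵀ = [226, 1560]ᵀ.
Determinant 79·2755 − 441² = 23164.
m = (226·2755 − 441·1560)/23164 = -32665/11582; b = (79·1560 − 441·226)/23164 = 11787/11582.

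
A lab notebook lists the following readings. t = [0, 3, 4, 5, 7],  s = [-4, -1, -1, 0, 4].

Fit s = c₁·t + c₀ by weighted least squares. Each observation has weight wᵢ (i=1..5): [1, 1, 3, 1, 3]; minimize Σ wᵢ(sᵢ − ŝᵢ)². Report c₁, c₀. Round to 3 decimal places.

c₁ = 1.203, c₀ = -5.034

Forming XᵀWX = [[229, 41]; [41, 9]] and XᵀWs = [69, 4]ᵀ gives XᵀWX·[c₁, c₀]ᵀ = XᵀWs.
Eliminating c₀: 9·(row 1) − 41·(row 2) gives 380·c₁ = 9·69 − 41·4 = 457, so c₁ = 457/380.
Then c₀ = (4 − 41·(457/380))/9 = -1913/380.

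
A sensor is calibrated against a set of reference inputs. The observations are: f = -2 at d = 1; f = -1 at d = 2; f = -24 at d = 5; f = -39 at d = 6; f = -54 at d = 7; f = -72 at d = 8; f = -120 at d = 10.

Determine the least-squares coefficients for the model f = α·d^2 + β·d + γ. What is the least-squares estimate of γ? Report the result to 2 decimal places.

AᵀA·[α, β, γ]ᵀ = Aᵀf reads: 18435·α + 2205·β + 279·γ = -21264;  2205·α + 279·β + 39·γ = -2512;  279·α + 39·β + 7·γ = -312.
(Σd^2·d^2 = 18435, Σd^2·d = 2205, Σd^2 = 279, Σd·d = 279, Σd = 39, Σ1 = 7, Σd^2·f = -21264, Σd·f = -2512, Σf = -312.)
Inverting the 3×3 Gram matrix, [α, β, γ]ᵀ = [-8068/5481, 49004/16443, -13736/5481]ᵀ.

γ = -2.51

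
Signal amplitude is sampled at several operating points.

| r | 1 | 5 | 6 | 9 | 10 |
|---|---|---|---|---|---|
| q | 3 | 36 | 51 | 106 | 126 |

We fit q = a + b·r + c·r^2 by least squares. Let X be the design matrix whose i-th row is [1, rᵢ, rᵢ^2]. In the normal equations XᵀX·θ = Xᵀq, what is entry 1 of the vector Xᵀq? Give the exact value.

Entry 1 ↔ basis 1, so (Xᵀq)_{1} = Σᵢ qᵢ = (1)·(3) + (1)·(36) + (1)·(51) + (1)·(106) + (1)·(126) = 322.

322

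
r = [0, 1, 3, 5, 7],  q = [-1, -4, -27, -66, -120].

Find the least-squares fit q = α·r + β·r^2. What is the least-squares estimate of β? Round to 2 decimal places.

β = -2.04

Normal-equation sums: Σr·r = 84, Σr·r^2 = 496, Σr^2·r^2 = 3108.
Right-hand side: Σr·q = -1255, Σr^2·q = -7777.
Eliminating β: 3108·(row 1) − 496·(row 2) gives 15056·α = 3108·(-1255) − 496·(-7777) = -43148, so α = -10787/3764.
Then β = ((-7777) − 496·(-10787/3764))/3108 = -7697/3764.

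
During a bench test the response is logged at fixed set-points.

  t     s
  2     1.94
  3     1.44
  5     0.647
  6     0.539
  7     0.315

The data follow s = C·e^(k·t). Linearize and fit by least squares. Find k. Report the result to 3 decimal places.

k = -0.356

Linearized form: ln s = k·t + ln C. From the 5 transformed points,
Over the data: Σt = 23.0000, Σ(t)² = 123.0000, Σln s = -1.1813, Σt·ln s = -11.5523.
Normal system: [[123.0000, 23.0000]; [23.0000, 5]]·[k, ln C]ᵀ = [-11.5523, -1.1813]ᵀ.
Slope k = (n·Σt·ln s − Σt·Σln s)/(n·Σ(t)² − (Σt)²) = (5·-11.5523 − 23.0000·-1.1813)/86.0000 = -0.35571; ln C = (Σln s − k·Σt)/n = 1.40002.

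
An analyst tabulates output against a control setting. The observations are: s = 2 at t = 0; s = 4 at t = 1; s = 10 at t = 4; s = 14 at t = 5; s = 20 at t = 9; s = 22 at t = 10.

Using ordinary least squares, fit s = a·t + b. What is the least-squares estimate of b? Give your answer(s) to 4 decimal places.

Forming MᵀM = [[223, 29]; [29, 6]] and Mᵀs = [514, 72]ᵀ gives MᵀM·[a, b]ᵀ = Mᵀs.
Determinant 223·6 − 29² = 497.
a = (514·6 − 29·72)/497 = 996/497; b = (223·72 − 29·514)/497 = 1150/497.

b = 2.3139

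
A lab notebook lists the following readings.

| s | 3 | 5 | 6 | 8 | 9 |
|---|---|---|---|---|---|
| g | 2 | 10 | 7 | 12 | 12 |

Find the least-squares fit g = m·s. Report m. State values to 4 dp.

XᵀX·[m]ᵀ = Xᵀg reads: 215·m = 302.
m = 302/215 = 1.40465.

m = 1.4047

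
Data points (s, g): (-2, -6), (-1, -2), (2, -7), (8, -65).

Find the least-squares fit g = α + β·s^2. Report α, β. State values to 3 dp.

α = -2.029, β = -0.985

Sums needed: Σ1 = 4, Σs^2 = 73, Σs^2·s^2 = 4129.
For Mᵀg: Σg = -80, Σs^2·g = -4214.
Normal equations: [[4, 73]; [73, 4129]]·[α, β]ᵀ = [-80, -4214]ᵀ.
Eliminating β: 4129·(row 1) − 73·(row 2) gives 11187·α = 4129·(-80) − 73·(-4214) = -22698, so α = -2522/1243.
Then β = ((-4214) − 73·(-2522/1243))/4129 = -1224/1243.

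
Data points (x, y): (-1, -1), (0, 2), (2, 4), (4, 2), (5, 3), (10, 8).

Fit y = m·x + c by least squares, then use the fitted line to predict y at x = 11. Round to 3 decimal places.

Setting ∂/∂m … = 0 gives: 146·m + 20·c = 112;  20·m + 6·c = 18.
(Σx·x = 146, Σx = 20, Σ1 = 6, Σx·y = 112, Σy = 18.)
Eliminating c: 6·(row 1) − 20·(row 2) gives 476·m = 6·112 − 20·18 = 312, so m = 78/119.
Then c = (18 − 20·(78/119))/6 = 97/119.
At x = 11: ŷ = (78/119)·(11) + (97/119)·(1) = 955/119.

ŷ = 8.025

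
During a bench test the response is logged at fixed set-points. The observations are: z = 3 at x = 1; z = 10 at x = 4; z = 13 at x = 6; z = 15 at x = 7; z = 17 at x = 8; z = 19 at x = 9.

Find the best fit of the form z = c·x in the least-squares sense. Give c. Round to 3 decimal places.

c = 2.158

With design matrix M, MᵀM = [[247]] and Mᵀz = [533]ᵀ.
Hence c = 533 / 247 ≈ 2.15789.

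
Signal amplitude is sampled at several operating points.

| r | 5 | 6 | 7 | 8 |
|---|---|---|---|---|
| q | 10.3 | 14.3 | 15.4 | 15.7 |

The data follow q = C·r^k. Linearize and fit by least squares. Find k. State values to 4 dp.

k = 0.8829

With ln qᵢ as the transformed response and ln rᵢ as the regressor:
Σln r = 7.4265, Σ(ln r)² = 13.9113, Σln q = 10.4804, Σln r·ln q = 19.5669.
Equations: 13.9113·k + 7.4265·ln C = 19.5669;  7.4265·k + 4·ln C = 10.4804.
Slope k = (n·Σln r·ln q − Σln r·Σln q)/(n·Σ(ln r)² − (Σln r)²) = (4·19.5669 − 7.4265·10.4804)/0.4917 = 0.88292; ln C = (Σln q − k·Σln r)/n = 0.98084.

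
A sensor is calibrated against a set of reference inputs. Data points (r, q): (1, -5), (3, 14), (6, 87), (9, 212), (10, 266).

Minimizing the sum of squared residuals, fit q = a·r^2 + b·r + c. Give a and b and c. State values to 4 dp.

The normal system MᵀM·[a, b, c]ᵀ = Mᵀq is [[17939, 1973, 227]; [1973, 227, 29]; [227, 29, 5]]·[a, b, c]ᵀ = [47025, 5127, 574]ᵀ.
Row-reducing yields a = 3659/1248, b = -2689/1248, c = -1813/312.

a = 2.9319, b = -2.1546, c = -5.8109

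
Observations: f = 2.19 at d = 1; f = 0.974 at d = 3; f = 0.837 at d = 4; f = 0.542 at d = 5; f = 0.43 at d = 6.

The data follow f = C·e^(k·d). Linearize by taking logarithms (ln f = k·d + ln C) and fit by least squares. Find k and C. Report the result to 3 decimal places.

Let Y = ln f. Fitting Y = k·d + ln C by least squares:
Sums: Σd = 19.0000, Σ(d)² = 87.0000, Σln f = -0.8768, Σd·ln f = -8.1331.
Normal system: [[87.0000, 19.0000]; [19.0000, 5]]·[k, ln C]ᵀ = [-8.1331, -0.8768]ᵀ.
Δ = 87.0000·5 − (19.0000)² = 74.0000; k = (-8.1331·5 − 19.0000·-0.8768)/74.0000 = -0.32440, ln C = (87.0000·-0.8768 − 19.0000·-8.1331)/74.0000 = 1.05736, so C = exp(1.05736) = 2.87877.

k = -0.324, C = 2.879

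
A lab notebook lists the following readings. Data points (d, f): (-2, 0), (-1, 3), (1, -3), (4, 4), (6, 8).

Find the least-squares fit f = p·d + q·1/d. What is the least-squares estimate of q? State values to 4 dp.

q = -4.5393

With design matrix A, AᵀA = [[58, 5]; [5, 337/144]] and Aᵀf = [58, -11/3]ᵀ.
det = 58·(337/144) − 5² = 7973/72.
p = (58·(337/144) − 5·(-11/3))/(7973/72) = 11093/7973; q = (58·(-11/3) − 5·58)/(7973/72) = -36192/7973.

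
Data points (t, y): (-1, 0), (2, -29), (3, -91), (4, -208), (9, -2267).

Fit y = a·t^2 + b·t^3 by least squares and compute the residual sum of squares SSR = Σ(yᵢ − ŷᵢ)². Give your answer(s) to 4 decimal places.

XᵀX·[a, b]ᵀ = Xᵀy reads: 6915·a + 60347·b = -187890;  60347·a + 536331·b = -1668644.
(Σt^2·t^2 = 6915, Σt^2·t^3 = 60347, Σt^3·t^3 = 536331, Σt^2·y = -187890, Σt^3·y = -1668644.)
det = 6915·536331 − 60347² = 66968456.
a = ((-187890)·536331 − 60347·(-1668644))/66968456 = -36786061/33484228; b = (6915·(-1668644) − 60347·(-187890))/66968456 = -100037715/33484228.
Residuals: -31625827/16742114, -5899162/8371057, -7485947/16742114, 6567828/8371057, -394925/8371057; SSR = 81746075/16742114.

SSR = 4.8827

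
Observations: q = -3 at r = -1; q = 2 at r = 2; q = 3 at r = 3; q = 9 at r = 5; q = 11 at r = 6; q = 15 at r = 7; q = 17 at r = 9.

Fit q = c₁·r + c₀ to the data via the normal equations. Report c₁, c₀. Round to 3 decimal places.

c₁ = 2.154, c₀ = -1.825

Sums needed: Σr·r = 205, Σr = 31, Σ1 = 7.
And Σr·q = 385, Σq = 54.
So XᵀX·[c₁, c₀]ᵀ = Xᵀq: [[205, 31]; [31, 7]]·[c₁, c₀]ᵀ = [385, 54]ᵀ.
Eliminating c₀: 7·(row 1) − 31·(row 2) gives 474·c₁ = 7·385 − 31·54 = 1021, so c₁ = 1021/474.
Then c₀ = (54 − 31·(1021/474))/7 = -865/474.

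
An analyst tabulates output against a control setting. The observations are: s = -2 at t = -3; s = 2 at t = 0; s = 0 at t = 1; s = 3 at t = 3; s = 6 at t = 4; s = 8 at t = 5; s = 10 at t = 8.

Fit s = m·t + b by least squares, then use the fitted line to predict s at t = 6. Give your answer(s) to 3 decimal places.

ŝ = 7.809

Entries of MᵀM: Σt·t = 124, Σt = 18, Σ1 = 7.
Moment sums: Σt·s = 159, Σs = 27.
Normal equations: [[124, 18]; [18, 7]]·[m, b]ᵀ = [159, 27]ᵀ.
det = 124·7 − 18² = 544.
m = (159·7 − 18·27)/544 = 627/544; b = (124·27 − 18·159)/544 = 243/272.
At t = 6: ŝ = (627/544)·(6) + (243/272)·(1) = 531/68.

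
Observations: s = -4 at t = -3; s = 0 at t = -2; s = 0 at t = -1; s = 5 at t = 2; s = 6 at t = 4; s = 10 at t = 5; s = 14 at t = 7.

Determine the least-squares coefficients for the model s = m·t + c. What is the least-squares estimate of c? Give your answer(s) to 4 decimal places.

c = 1.6667

From the data, Σt·t = 108, Σt = 12, Σ1 = 7.
Right-hand side: Σt·s = 194, Σs = 31.
Normal equations: [[108, 12]; [12, 7]]·[m, c]ᵀ = [194, 31]ᵀ.
det = 108·7 − 12² = 612.
m = (194·7 − 12·31)/612 = 29/18; c = (108·31 − 12·194)/612 = 5/3.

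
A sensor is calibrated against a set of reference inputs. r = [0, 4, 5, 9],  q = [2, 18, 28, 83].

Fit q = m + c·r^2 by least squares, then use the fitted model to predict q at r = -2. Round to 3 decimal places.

q̂ = 6.289

Setting ∂/∂m … = 0 gives: 4·m + 122·c = 131;  122·m + 7442·c = 7711.
(Σ1 = 4, Σr^2 = 122, Σr^2·r^2 = 7442, Σq = 131, Σr^2·q = 7711.)
det = 4·7442 − 122² = 14884.
m = (131·7442 − 122·7711)/14884 = 140/61; c = (4·7711 − 122·131)/14884 = 7431/7442.
At r = -2: q̂ = (140/61)·(1) + (7431/7442)·(4) = 23402/3721.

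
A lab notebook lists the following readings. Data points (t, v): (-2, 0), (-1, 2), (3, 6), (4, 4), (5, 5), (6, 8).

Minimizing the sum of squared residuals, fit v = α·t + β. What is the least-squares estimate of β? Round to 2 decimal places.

β = 2.18

AᵀA·[α, β]ᵀ = Aᵀv reads: 91·α + 15·β = 105;  15·α + 6·β = 25.
(Σt·t = 91, Σt = 15, Σ1 = 6, Σt·v = 105, Σv = 25.)
Eliminating β: 6·(row 1) − 15·(row 2) gives 321·α = 6·105 − 15·25 = 255, so α = 85/107.
Then β = (25 − 15·(85/107))/6 = 700/321.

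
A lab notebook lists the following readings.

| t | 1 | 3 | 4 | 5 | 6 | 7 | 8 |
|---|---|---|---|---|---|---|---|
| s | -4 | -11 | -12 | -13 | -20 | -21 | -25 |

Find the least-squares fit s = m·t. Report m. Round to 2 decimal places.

m = -3.09

From the data, Σt·t = 200.
Right-hand side: Σt·s = -617.
AᵀA·[m]ᵀ = Aᵀs becomes [[200]]·[m]ᵀ = [-617]ᵀ.
m = (-617)/200 = -3.085.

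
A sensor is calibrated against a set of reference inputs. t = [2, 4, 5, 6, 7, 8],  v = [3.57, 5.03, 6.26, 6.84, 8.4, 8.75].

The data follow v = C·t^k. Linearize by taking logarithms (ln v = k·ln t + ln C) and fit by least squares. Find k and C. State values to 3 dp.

k = 0.666, C = 2.157

Taking logs, ln v = k·ln t + ln C, so regress ln v on ln t.
AᵀA = [[16.3136, 9.5060]; [9.5060, 6]], rhs = [18.1705, 10.9422]ᵀ  (here Σln t = 9.5060, Σ(ln t)² = 16.3136, Σln v = 10.9422, Σln t·ln v = 18.1705).
Slope k = (n·Σln t·ln v − Σln t·Σln v)/(n·Σ(ln t)² − (Σln t)²) = (6·18.1705 − 9.5060·10.9422)/7.5177 = 0.66589; ln C = (Σln v − k·Σln t)/n = 0.76872, so C = exp(0.76872) = 2.15701.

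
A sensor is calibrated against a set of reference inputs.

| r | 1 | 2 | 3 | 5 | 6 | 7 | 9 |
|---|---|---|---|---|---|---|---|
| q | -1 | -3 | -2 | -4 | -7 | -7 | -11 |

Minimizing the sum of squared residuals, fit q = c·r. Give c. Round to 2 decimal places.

Normal-equation sums: Σr·r = 205.
And Σr·q = -223.
So MᵀM·[c]ᵀ = Mᵀq: [[205]]·[c]ᵀ = [-223]ᵀ.
Hence c = -223 / 205 ≈ -1.0878.

c = -1.09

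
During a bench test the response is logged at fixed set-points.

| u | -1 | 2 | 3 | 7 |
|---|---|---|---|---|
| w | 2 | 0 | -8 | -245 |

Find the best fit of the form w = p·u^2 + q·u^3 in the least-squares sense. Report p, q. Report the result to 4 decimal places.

Setting ∂/∂p … = 0 gives: 2499·p + 17081·q = -12075;  17081·p + 118443·q = -84253.
(Σu^2·u^2 = 2499, Σu^2·u^3 = 17081, Σu^3·u^3 = 118443, Σu^2·w = -12075, Σu^3·w = -84253.)
Determinant 2499·118443 − 17081² = 4228496.
p = ((-12075)·118443 − 17081·(-84253))/4228496 = 2231567/1057124; q = (2499·(-84253) − 17081·(-12075))/4228496 = -1073793/1057124.

p = 2.1110, q = -1.0158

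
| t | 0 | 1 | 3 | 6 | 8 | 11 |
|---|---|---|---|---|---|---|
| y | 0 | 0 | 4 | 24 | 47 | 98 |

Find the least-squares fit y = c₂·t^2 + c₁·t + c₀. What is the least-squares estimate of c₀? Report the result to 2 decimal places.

c₀ = 0.57

MᵀM·[c₂, c₁, c₀]ᵀ = Mᵀy reads: 20115·c₂ + 2087·c₁ + 231·c₀ = 15766;  2087·c₂ + 231·c₁ + 29·c₀ = 1610;  231·c₂ + 29·c₁ + 6·c₀ = 173.
Row-reducing yields c₂ = 228233/232248, c₁ = -153317/77416, c₀ = 66305/116124.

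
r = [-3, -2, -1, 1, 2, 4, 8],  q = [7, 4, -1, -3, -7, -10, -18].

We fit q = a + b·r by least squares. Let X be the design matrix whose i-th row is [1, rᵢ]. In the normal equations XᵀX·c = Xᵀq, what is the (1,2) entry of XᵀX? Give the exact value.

Row 1 ↔ basis 1, column 2 ↔ basis r, so (XᵀX)_{1,2} = Σᵢ r = (1)·(-3) + (1)·(-2) + (1)·(-1) + (1)·(1) + (1)·(2) + (1)·(4) + (1)·(8) = 9.

9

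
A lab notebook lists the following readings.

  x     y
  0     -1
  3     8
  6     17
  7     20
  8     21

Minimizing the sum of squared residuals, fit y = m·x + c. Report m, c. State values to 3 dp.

m = 2.850, c = -0.682

Setting ∂/∂m … = 0 gives: 158·m + 24·c = 434;  24·m + 5·c = 65.
(Σx·x = 158, Σx = 24, Σ1 = 5, Σx·y = 434, Σy = 65.)
Δ = 158·5 − 24² = 214.
m = (434·5 − 24·65)/214 = 305/107; c = (158·65 − 24·434)/214 = -73/107.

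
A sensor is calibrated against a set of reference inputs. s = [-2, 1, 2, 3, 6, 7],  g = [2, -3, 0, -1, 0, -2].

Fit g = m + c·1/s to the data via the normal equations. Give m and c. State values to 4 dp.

With design matrix X, XᵀX = [[6, 23/14]; [23/14, 2927/1764]] and Xᵀg = [-4, -97/21]ᵀ.
det = 6·(2927/1764) − (23/14)² = 4267/588.
m = ((-4)·(2927/1764) − (23/14)·(-97/21))/(4267/588) = 1678/12801; c = (6·(-97/21) − (23/14)·(-4))/(4267/588) = -12432/4267.

m = 0.1311, c = -2.9135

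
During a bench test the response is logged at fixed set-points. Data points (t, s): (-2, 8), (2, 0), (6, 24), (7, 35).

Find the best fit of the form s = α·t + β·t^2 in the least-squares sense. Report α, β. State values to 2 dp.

Forming XᵀX = [[93, 559]; [559, 3729]] and Xᵀs = [373, 2611]ᵀ gives XᵀX·[α, β]ᵀ = Xᵀs.
Eliminating β: 3729·(row 1) − 559·(row 2) gives 34316·α = 3729·373 − 559·2611 = -68632, so α = -2.
Then β = (2611 − 559·(-2))/3729 = 1.

α = -2.00, β = 1.00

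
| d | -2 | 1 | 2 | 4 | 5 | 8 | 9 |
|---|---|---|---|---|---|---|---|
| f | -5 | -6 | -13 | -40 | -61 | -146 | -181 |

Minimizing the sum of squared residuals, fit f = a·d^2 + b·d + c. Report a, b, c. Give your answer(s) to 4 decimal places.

a = -2.0118, b = -1.9243, c = -1.1057

Compute the Gram sums: Σd^2·d^2 = 11571, Σd^2·d = 1431, Σd^2 = 195, Σd·d = 195, Σd = 27, Σ1 = 7.
Right-hand side: Σd^2·f = -26248, Σd·f = -3284, Σf = -452.
Row-reducing yields a = -28433/14133, b = -27196/14133, c = -5209/4711.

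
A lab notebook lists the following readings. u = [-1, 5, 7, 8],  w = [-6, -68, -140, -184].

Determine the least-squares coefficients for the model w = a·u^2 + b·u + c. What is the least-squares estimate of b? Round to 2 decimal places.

b = 2.20

The normal system XᵀX·[a, b, c]ᵀ = Xᵀw is [[7123, 979, 139]; [979, 139, 19]; [139, 19, 4]]·[a, b, c]ᵀ = [-20342, -2786, -398]ᵀ.
Solving the 3×3 system (Gaussian elimination) gives a = -711/226, b = 2487/1130, c = -356/565.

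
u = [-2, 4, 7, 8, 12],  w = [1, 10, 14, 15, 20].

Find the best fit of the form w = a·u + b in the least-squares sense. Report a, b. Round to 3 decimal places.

a = 1.360, b = 4.110

Forming XᵀX = [[277, 29]; [29, 5]] and Xᵀw = [496, 60]ᵀ gives XᵀX·[a, b]ᵀ = Xᵀw.
Eliminating b: 5·(row 1) − 29·(row 2) gives 544·a = 5·496 − 29·60 = 740, so a = 185/136.
Then b = (60 − 29·(185/136))/5 = 559/136.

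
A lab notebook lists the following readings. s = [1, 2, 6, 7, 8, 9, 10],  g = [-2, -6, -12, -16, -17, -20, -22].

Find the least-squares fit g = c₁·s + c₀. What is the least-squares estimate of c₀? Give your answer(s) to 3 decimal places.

c₀ = -0.530

From the data, Σs·s = 335, Σs = 43, Σ1 = 7.
Right-hand side: Σs·g = -734, Σg = -95.
Normal equations: [[335, 43]; [43, 7]]·[c₁, c₀]ᵀ = [-734, -95]ᵀ.
Determinant 335·7 − 43² = 496.
c₁ = ((-734)·7 − 43·(-95))/496 = -1053/496; c₀ = (335·(-95) − 43·(-734))/496 = -263/496.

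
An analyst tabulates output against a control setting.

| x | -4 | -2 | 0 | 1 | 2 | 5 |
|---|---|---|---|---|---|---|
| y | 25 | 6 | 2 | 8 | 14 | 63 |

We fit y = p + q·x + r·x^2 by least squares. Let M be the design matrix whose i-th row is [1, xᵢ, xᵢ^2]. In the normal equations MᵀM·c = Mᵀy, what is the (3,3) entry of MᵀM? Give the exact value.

Row 3 ↔ basis x^2, column 3 ↔ basis x^2, so (MᵀM)_{3,3} = Σᵢ (x^2)·(x^2) = (16)·(16) + (4)·(4) + (0)·(0) + (1)·(1) + (4)·(4) + (25)·(25) = 914.

914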